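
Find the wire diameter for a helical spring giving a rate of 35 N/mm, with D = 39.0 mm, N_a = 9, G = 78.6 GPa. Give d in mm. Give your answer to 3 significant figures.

d = (8D³N_a·k / G)^(1/4) = (8·39.0³·9·35 / (78.6×10³))^0.25
  = (1901.8)^0.25 = 6.6038 mm

6.60 mm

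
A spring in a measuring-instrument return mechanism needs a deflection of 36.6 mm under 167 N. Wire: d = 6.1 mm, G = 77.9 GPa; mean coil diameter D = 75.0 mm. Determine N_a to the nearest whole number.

7

Required rate k = F/δ = 167/36.6 = 4.5628 N/mm
N_a = Gd⁴/(8D³k) = (77.9×10³ × 6.1⁴)/(8 × 75.0³ × 4.5628)
    = 1.07859e+08 / 1.53996e+07 = 7.004 → 7 coils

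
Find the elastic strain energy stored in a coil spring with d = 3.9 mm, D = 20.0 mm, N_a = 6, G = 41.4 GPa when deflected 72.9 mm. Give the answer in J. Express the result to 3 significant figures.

66.3 J

k = Gd⁴/(8D³N_a) = (41.4×10³)(3.9⁴)/(8·20.0³·6) = 24.942 N/mm
U = ½kδ² = 0.5 × 24.942 × 72.9² = 66275 N·mm = 66.275 J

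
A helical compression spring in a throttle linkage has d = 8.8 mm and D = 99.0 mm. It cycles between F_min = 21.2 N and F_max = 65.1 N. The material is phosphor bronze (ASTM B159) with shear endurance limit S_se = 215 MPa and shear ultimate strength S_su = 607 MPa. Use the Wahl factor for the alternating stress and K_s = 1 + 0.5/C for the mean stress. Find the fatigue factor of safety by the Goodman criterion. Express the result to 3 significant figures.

14.3

C = D/d = 99.0/8.8 = 11.2500; K_W = (4C−1)/(4C−4)+0.615/C = 1.1278; K_s = 1+0.5/C = 1.0444
F_a = (F_max−F_min)/2 = 21.95 N; F_m = (F_max+F_min)/2 = 43.15 N
τ_a = K_W·8F_aD/(πd³) = 1.1278 × 8.1201 = 9.1582 MPa
τ_m = K_s·8F_mD/(πd³) = 1.0444 × 15.963 = 16.672 MPa
Goodman: 1/n_f = τ_a/S_se + τ_m/S_su = 9.1582/215 + 16.672/607 = 0.04260 + 0.02747 = 0.070063
n_f = 1/0.070063 = 14.27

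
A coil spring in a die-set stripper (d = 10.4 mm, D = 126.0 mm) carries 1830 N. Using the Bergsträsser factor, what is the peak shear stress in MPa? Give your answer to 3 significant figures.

Spring index C = D/d = 126.0/10.4 = 12.1154
K_B = (4C+2)/(4C−3) = 50.462/45.462 = 1.1100
τ₀ = 8FD/(πd³) = 8·1830·126.0/(π·10.4³) = 1.84464e+06/3533.9 = 521.99 MPa
τ_max = K·τ₀ = 1.1100 × 521.99 = 579.4 MPa

579 MPa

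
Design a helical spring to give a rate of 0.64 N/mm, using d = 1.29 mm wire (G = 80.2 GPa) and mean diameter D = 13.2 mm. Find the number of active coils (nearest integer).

N_a = Gd⁴/(8D³k) = (80.2×10³ × 1.29⁴)/(8 × 13.2³ × 0.64)
    = 222092 / 11775.8 = 18.86 → 19 coils

19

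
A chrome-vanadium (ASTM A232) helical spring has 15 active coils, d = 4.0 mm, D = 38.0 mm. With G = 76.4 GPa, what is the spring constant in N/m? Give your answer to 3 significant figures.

k = Gd⁴/(8D³N_a) = (76.4×10³ × 4.0⁴) / (8 × 38.0³ × 15)
  = 1.95584e+07 / 6.58464e+06 = 2.9703 N/mm = 2970.3 N/m

2970 N/m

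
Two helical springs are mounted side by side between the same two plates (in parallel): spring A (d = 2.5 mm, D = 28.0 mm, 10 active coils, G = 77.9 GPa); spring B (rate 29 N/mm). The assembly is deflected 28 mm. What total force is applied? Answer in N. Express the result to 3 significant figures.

k_A = Gd⁴/(8D³N_a) = (77.9×10³)(2.5⁴)/(8·28.0³·10) = 1.7327 N/mm
Parallel: k_eq = 1.7327 + 29 = 30.733 N/mm
F = k_eq·δ = 30.733·28 = 860.52 N

861 N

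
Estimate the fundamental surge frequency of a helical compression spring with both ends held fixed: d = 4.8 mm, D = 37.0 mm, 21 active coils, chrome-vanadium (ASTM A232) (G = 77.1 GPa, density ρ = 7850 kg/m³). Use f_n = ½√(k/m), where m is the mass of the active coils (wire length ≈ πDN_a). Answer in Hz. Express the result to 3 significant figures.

k = Gd⁴/(8D³N_a) = (77.1×10³)(4.8⁴)/(8·37.0³·21) = 4.8096 N/mm = 4809.6 N/m
Wire length L = πDN_a = π·37.0·21 = 2441 mm
m = ρ·(πd²/4)·L = 7850 × 18.096×10⁻⁶ m² × 2.441 m = 0.34675 kg
f_n = ½√(k/m) = 0.5·√(4809.6/0.34675) = 0.5·√(13870) = 58.887 Hz

58.9 Hz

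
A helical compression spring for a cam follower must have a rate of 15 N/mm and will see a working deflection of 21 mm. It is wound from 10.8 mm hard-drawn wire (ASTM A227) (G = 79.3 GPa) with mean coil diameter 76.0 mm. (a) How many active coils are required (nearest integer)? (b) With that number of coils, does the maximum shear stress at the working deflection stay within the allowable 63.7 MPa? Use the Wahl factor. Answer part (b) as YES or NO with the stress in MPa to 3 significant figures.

(a) 20 coils; (b) YES, τ_max = 60.0 MPa

N_a = Gd⁴/(8D³k) = (79.3×10³)(10.8⁴)/(8·76.0³·15) = 20.48 → N_a = 20
Actual rate k = Gd⁴/(8D³·20) = 15.361 N/mm
Working load F = kδ = 15.361·21 = 322.57 N
C = 76.0/10.8 = 7.0370; K_W = (4C−1)/(4C−4)+0.615/C = 1.2116
τ_max = K_W·8FD/(πd³) = 1.2116·49.557 = 60.045 MPa
τ_max ≤ 63.7 MPa → acceptable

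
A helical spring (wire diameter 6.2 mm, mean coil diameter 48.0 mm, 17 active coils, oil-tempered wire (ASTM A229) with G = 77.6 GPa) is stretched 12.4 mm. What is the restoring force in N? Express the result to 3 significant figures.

k = Gd⁴/(8D³N_a) = (77.6×10³)(6.2⁴)/(8·48.0³·17) = 7.6237 N/mm
F = k·δ = 7.6237 × 12.4 = 94.534 N

94.5 N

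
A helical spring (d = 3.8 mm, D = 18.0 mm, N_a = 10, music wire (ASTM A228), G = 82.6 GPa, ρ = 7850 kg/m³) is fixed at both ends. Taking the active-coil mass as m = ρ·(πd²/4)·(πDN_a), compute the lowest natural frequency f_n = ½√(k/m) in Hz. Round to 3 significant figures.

k = Gd⁴/(8D³N_a) = (82.6×10³)(3.8⁴)/(8·18.0³·10) = 36.915 N/mm = 36915 N/m
Wire length L = πDN_a = π·18.0·10 = 565.49 mm
m = ρ·(πd²/4)·L = 7850 × 11.341×10⁻⁶ m² × 0.56549 m = 0.050344 kg
f_n = ½√(k/m) = 0.5·√(36915/0.050344) = 0.5·√(7.3326e+05) = 428.15 Hz

428 Hz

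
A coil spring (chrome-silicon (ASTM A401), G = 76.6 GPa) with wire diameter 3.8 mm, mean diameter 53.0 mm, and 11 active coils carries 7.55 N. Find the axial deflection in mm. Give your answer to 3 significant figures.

k = Gd⁴/(8D³N_a) = (76.6×10³)(3.8⁴)/(8·53.0³·11) = 1.2191 N/mm
δ = F/k = 7.55 / 1.2191 = 6.1929 mm

6.19 mm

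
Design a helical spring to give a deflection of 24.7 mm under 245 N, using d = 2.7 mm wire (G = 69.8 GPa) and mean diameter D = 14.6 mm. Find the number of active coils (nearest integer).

Required rate k = F/δ = 245/24.7 = 9.919 N/mm
N_a = Gd⁴/(8D³k) = (69.8×10³ × 2.7⁴)/(8 × 14.6³ × 9.919)
    = 3.70946e+06 / 246955 = 15.02 → 15 coils

15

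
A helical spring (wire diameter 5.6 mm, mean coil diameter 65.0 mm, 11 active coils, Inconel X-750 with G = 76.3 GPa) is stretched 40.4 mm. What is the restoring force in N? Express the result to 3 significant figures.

k = Gd⁴/(8D³N_a) = (76.3×10³)(5.6⁴)/(8·65.0³·11) = 3.1049 N/mm
F = k·δ = 3.1049 × 40.4 = 125.44 N

125 N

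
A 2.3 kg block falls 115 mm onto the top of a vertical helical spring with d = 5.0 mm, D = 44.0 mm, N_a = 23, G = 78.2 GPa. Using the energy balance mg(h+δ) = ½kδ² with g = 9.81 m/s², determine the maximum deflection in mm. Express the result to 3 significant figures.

k = Gd⁴/(8D³N_a) = (78.2×10³)(5.0⁴)/(8·44.0³·23) = 3.1182 N/mm
W = mg = 2.3 × 9.81 = 22.563 N
½kδ² − Wδ − Wh = 0 → δ = (W + √(W² + 2kWh))/k
δ = (22.563 + √(509.09 + 16182.1))/3.1182 = (22.563 + 129.19)/3.1182 = 48.668 mm

48.7 mm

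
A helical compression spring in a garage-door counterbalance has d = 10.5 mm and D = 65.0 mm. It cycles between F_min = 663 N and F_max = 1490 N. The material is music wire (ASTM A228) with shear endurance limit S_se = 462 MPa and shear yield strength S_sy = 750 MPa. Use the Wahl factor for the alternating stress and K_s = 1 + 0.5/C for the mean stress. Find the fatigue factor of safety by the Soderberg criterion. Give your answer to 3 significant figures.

2.62

C = D/d = 65.0/10.5 = 6.1905; K_W = (4C−1)/(4C−4)+0.615/C = 1.2438; K_s = 1+0.5/C = 1.0808
F_a = (F_max−F_min)/2 = 413.5 N; F_m = (F_max+F_min)/2 = 1076.5 N
τ_a = K_W·8F_aD/(πd³) = 1.2438 × 59.124 = 73.54 MPa
τ_m = K_s·8F_mD/(πd³) = 1.0808 × 153.92 = 166.35 MPa
Soderberg: 1/n_f = τ_a/S_se + τ_m/S_sy = 73.54/462 + 166.35/750 = 0.15918 + 0.22180 = 0.38098
n_f = 1/0.38098 = 2.625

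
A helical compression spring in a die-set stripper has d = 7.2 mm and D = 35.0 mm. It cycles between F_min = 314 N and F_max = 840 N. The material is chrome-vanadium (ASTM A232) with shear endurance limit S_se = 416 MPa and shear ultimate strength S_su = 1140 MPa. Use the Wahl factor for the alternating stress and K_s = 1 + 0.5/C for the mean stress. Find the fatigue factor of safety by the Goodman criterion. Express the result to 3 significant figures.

C = D/d = 35.0/7.2 = 4.8611; K_W = (4C−1)/(4C−4)+0.615/C = 1.3208; K_s = 1+0.5/C = 1.1029
F_a = (F_max−F_min)/2 = 263 N; F_m = (F_max+F_min)/2 = 577 N
τ_a = K_W·8F_aD/(πd³) = 1.3208 × 62.801 = 82.945 MPa
τ_m = K_s·8F_mD/(πd³) = 1.1029 × 137.78 = 151.95 MPa
Goodman: 1/n_f = τ_a/S_se + τ_m/S_su = 82.945/416 + 151.95/1140 = 0.19939 + 0.13329 = 0.33268
n_f = 1/0.33268 = 3.006

3.01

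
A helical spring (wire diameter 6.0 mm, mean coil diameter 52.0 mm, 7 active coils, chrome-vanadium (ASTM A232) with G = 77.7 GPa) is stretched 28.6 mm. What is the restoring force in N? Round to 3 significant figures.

366 N

k = Gd⁴/(8D³N_a) = (77.7×10³)(6.0⁴)/(8·52.0³·7) = 12.789 N/mm
F = k·δ = 12.789 × 28.6 = 365.76 N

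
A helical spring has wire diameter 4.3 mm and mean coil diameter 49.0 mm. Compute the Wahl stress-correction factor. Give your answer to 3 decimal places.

C = D/d = 49.0/4.3 = 11.3953
K_W = (4C−1)/(4C−4) + 0.615/C = 44.581/41.581 + 0.0540 = 1.1261

1.126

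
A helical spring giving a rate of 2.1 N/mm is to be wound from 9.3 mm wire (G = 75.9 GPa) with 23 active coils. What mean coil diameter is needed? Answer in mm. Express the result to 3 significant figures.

D = (Gd⁴/(8N_a·k))^(1/3) = (75.9×10³·9.3⁴/(8·23·2.1))^(1/3)
  = (1.46939e+06)^(1/3) = 113.6874 mm

114 mm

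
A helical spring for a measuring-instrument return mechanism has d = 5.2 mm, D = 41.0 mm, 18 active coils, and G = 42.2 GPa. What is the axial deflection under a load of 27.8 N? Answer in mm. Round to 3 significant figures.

8.94 mm

k = Gd⁴/(8D³N_a) = (42.2×10³)(5.2⁴)/(8·41.0³·18) = 3.1089 N/mm
δ = F/k = 27.8 / 3.1089 = 8.942 mm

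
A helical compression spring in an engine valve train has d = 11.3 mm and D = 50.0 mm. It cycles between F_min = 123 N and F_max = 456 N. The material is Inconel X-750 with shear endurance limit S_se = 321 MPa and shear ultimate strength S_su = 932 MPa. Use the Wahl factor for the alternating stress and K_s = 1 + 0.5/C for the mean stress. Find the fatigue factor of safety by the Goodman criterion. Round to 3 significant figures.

10.8

C = D/d = 50.0/11.3 = 4.4248; K_W = (4C−1)/(4C−4)+0.615/C = 1.3580; K_s = 1+0.5/C = 1.1130
F_a = (F_max−F_min)/2 = 166.5 N; F_m = (F_max+F_min)/2 = 289.5 N
τ_a = K_W·8F_aD/(πd³) = 1.3580 × 14.692 = 19.952 MPa
τ_m = K_s·8F_mD/(πd³) = 1.1130 × 25.546 = 28.433 MPa
Goodman: 1/n_f = τ_a/S_se + τ_m/S_su = 19.952/321 + 28.433/932 = 0.06216 + 0.03051 = 0.092663
n_f = 1/0.092663 = 10.79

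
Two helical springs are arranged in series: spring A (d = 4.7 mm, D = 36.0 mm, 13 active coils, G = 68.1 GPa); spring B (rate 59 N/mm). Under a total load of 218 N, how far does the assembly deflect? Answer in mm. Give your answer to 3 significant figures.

k_A = Gd⁴/(8D³N_a) = (68.1×10³)(4.7⁴)/(8·36.0³·13) = 6.8485 N/mm
Series: 1/k_eq = 1/6.8485 + 1/59 = 0.16297; k_eq = 6.1363 N/mm
δ = F/k_eq = 218/6.1363 = 35.527 mm

35.5 mm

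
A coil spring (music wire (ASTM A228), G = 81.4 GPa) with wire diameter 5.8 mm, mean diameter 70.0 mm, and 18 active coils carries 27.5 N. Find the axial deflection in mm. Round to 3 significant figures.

14.7 mm

k = Gd⁴/(8D³N_a) = (81.4×10³)(5.8⁴)/(8·70.0³·18) = 1.865 N/mm
δ = F/k = 27.5 / 1.865 = 14.745 mm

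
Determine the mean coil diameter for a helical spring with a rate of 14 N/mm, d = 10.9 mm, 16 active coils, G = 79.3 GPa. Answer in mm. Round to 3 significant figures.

85.5 mm

D = (Gd⁴/(8N_a·k))^(1/3) = (79.3×10³·10.9⁴/(8·16·14))^(1/3)
  = (624656)^(1/3) = 85.4831 mm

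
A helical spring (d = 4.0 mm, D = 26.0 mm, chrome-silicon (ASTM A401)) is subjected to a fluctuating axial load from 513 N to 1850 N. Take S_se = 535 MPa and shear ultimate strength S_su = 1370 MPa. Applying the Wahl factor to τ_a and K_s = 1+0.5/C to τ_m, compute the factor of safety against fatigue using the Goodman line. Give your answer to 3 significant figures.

C = D/d = 26.0/4.0 = 6.5000; K_W = (4C−1)/(4C−4)+0.615/C = 1.2310; K_s = 1+0.5/C = 1.0769
F_a = (F_max−F_min)/2 = 668.5 N; F_m = (F_max+F_min)/2 = 1181.5 N
τ_a = K_W·8F_aD/(πd³) = 1.2310 × 691.57 = 851.31 MPa
τ_m = K_s·8F_mD/(πd³) = 1.0769 × 1222.3 = 1316.3 MPa
Goodman: 1/n_f = τ_a/S_se + τ_m/S_su = 851.31/535 + 1316.3/1370 = 1.59123 + 0.96080 = 2.552
n_f = 1/2.552 = 0.3918

0.392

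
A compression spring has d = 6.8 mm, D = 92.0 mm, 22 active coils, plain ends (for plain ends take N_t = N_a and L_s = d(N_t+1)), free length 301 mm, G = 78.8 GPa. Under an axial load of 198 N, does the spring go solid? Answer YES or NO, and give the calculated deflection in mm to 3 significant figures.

YES, δ = 161 mm

k = Gd⁴/(8D³N_a) = (78.8×10³)(6.8⁴)/(8·92.0³·22) = 1.2294 N/mm
N_t = 22; L_s = 6.8·23 = 156.4 mm; δ_solid = L₀ − L_s = 301 − 156.4 = 144.6 mm
δ = F/k = 198/1.2294 = 161.06 mm
δ ≥ δ_solid → spring goes solid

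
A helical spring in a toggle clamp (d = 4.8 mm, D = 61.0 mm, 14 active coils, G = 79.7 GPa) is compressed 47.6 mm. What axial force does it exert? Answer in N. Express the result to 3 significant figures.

79.2 N

k = Gd⁴/(8D³N_a) = (79.7×10³)(4.8⁴)/(8·61.0³·14) = 1.6642 N/mm
F = k·δ = 1.6642 × 47.6 = 79.218 N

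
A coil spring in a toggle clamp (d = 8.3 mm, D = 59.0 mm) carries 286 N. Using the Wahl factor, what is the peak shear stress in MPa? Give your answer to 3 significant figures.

90.9 MPa

Spring index C = D/d = 59.0/8.3 = 7.1084
K_W = (4C−1)/(4C−4) + 0.615/C = 27.434/24.434 + 0.0865 = 1.2093
τ₀ = 8FD/(πd³) = 8·286·59.0/(π·8.3³) = 134992/1796.3 = 75.149 MPa
τ_max = K·τ₀ = 1.2093 × 75.149 = 90.878 MPa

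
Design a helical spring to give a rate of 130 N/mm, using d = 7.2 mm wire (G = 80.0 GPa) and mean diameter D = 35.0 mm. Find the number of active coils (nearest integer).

5

N_a = Gd⁴/(8D³k) = (80.0×10³ × 7.2⁴)/(8 × 35.0³ × 130)
    = 2.14991e+08 / 4.459e+07 = 4.822 → 5 coils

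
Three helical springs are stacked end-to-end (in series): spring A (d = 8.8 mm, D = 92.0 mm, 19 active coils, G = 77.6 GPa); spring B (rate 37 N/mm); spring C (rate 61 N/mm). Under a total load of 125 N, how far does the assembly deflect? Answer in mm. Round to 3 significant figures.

37.2 mm

k_A = Gd⁴/(8D³N_a) = (77.6×10³)(8.8⁴)/(8·92.0³·19) = 3.9317 N/mm
Series: 1/k_eq = 1/3.9317 + 1/37 + 1/61 = 0.29776; k_eq = 3.3584 N/mm
δ = F/k_eq = 125/3.3584 = 37.22 mm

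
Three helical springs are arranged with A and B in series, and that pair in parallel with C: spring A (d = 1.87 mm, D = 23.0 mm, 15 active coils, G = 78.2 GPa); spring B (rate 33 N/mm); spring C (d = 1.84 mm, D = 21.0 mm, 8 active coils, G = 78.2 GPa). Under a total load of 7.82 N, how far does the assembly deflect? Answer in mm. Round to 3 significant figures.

k_A = Gd⁴/(8D³N_a) = (78.2×10³)(1.87⁴)/(8·23.0³·15) = 0.65495 N/mm
k_C = Gd⁴/(8D³N_a) = (78.2×10³)(1.84⁴)/(8·21.0³·8) = 1.5123 N/mm
Springs A,B series: k_AB = 1/(1/0.65495+1/33) = 0.6422 N/mm; parallel with C: k_eq = 0.6422+1.5123 = 2.1545 N/mm
δ = F/k_eq = 7.82/2.1545 = 3.6296 mm

3.63 mm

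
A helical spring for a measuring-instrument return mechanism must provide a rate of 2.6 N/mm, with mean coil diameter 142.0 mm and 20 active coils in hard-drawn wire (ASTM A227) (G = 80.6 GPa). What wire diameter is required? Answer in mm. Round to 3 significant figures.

d = (8D³N_a·k / G)^(1/4) = (8·142.0³·20·2.6 / (80.6×10³))^0.25
  = (14778)^0.25 = 11.0257 mm

11.0 mm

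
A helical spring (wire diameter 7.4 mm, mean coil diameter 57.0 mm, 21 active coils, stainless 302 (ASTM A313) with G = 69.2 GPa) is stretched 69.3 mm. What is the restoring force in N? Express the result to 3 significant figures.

462 N

k = Gd⁴/(8D³N_a) = (69.2×10³)(7.4⁴)/(8·57.0³·21) = 6.6696 N/mm
F = k·δ = 6.6696 × 69.3 = 462.2 N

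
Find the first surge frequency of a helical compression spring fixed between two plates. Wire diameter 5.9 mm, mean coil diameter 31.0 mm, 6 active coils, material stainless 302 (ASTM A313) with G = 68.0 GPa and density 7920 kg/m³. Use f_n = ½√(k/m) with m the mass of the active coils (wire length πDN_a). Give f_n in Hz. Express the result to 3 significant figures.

337 Hz

k = Gd⁴/(8D³N_a) = (68.0×10³)(5.9⁴)/(8·31.0³·6) = 57.622 N/mm = 57622 N/m
Wire length L = πDN_a = π·31.0·6 = 584.34 mm
m = ρ·(πd²/4)·L = 7920 × 27.34×10⁻⁶ m² × 0.58434 m = 0.12653 kg
f_n = ½√(k/m) = 0.5·√(57622/0.12653) = 0.5·√(4.5542e+05) = 337.42 Hz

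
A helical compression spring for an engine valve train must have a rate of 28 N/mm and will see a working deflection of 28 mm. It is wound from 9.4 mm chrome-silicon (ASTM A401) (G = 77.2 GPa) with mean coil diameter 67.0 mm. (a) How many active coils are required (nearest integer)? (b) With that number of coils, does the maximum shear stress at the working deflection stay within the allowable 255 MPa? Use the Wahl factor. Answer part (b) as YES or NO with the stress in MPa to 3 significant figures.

N_a = Gd⁴/(8D³k) = (77.2×10³)(9.4⁴)/(8·67.0³·28) = 8.947 → N_a = 9
Actual rate k = Gd⁴/(8D³·9) = 27.834 N/mm
Working load F = kδ = 27.834·28 = 779.35 N
C = 67.0/9.4 = 7.1277; K_W = (4C−1)/(4C−4)+0.615/C = 1.2087
τ_max = K_W·8FD/(πd³) = 1.2087·160.09 = 193.5 MPa
τ_max ≤ 255 MPa → acceptable

(a) 9 coils; (b) YES, τ_max = 193 MPa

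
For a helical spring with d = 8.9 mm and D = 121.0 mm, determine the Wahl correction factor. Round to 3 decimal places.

1.105

C = D/d = 121.0/8.9 = 13.5955
K_W = (4C−1)/(4C−4) + 0.615/C = 53.382/50.382 + 0.0452 = 1.1048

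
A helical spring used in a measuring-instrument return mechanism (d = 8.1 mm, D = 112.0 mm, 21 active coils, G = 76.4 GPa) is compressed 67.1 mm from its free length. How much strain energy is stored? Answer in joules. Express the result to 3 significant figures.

3.14 J

k = Gd⁴/(8D³N_a) = (76.4×10³)(8.1⁴)/(8·112.0³·21) = 1.3934 N/mm
U = ½kδ² = 0.5 × 1.3934 × 67.1² = 3136.8 N·mm = 3.1368 J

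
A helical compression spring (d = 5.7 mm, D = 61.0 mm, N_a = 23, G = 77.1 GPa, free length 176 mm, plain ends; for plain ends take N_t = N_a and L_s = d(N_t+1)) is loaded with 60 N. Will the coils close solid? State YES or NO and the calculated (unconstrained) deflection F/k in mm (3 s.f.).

k = Gd⁴/(8D³N_a) = (77.1×10³)(5.7⁴)/(8·61.0³·23) = 1.9487 N/mm
N_t = 23; L_s = 5.7·24 = 136.8 mm; δ_solid = L₀ − L_s = 176 − 136.8 = 39.2 mm
δ = F/k = 60/1.9487 = 30.79 mm
δ < δ_solid → spring does not go solid

NO, δ = 30.8 mm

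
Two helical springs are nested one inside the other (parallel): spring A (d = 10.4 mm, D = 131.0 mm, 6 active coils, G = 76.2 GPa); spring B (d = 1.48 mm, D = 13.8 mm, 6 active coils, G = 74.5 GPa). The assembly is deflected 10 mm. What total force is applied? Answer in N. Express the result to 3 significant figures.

k_A = Gd⁴/(8D³N_a) = (76.2×10³)(10.4⁴)/(8·131.0³·6) = 8.261 N/mm
k_B = Gd⁴/(8D³N_a) = (74.5×10³)(1.48⁴)/(8·13.8³·6) = 2.8335 N/mm
Parallel: k_eq = 8.261 + 2.8335 = 11.095 N/mm
F = k_eq·δ = 11.095·10 = 110.95 N

111 N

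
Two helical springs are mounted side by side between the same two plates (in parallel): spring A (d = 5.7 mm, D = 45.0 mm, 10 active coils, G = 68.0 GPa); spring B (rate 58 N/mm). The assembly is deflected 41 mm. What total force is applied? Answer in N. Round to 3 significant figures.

k_A = Gd⁴/(8D³N_a) = (68.0×10³)(5.7⁴)/(8·45.0³·10) = 9.8465 N/mm
Parallel: k_eq = 9.8465 + 58 = 67.846 N/mm
F = k_eq·δ = 67.846·41 = 2781.7 N

2780 N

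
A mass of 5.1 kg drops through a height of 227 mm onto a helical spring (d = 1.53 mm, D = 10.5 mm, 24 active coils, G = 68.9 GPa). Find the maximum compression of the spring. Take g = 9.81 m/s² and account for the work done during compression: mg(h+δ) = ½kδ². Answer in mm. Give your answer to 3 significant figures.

149 mm

k = Gd⁴/(8D³N_a) = (68.9×10³)(1.53⁴)/(8·10.5³·24) = 1.6987 N/mm
W = mg = 5.1 × 9.81 = 50.031 N
½kδ² − Wδ − Wh = 0 → δ = (W + √(W² + 2kWh))/k
δ = (50.031 + √(2503.1 + 38584.3))/1.6987 = (50.031 + 202.7)/1.6987 = 148.78 mm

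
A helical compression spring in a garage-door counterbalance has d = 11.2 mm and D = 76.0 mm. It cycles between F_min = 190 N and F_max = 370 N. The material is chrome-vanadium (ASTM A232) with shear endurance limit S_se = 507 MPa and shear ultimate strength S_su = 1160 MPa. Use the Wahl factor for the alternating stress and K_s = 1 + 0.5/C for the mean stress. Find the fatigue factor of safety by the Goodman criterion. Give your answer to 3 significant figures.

C = D/d = 76.0/11.2 = 6.7857; K_W = (4C−1)/(4C−4)+0.615/C = 1.2203; K_s = 1+0.5/C = 1.0737
F_a = (F_max−F_min)/2 = 90 N; F_m = (F_max+F_min)/2 = 280 N
τ_a = K_W·8F_aD/(πd³) = 1.2203 × 12.398 = 15.128 MPa
τ_m = K_s·8F_mD/(πd³) = 1.0737 × 38.571 = 41.413 MPa
Goodman: 1/n_f = τ_a/S_se + τ_m/S_su = 15.128/507 + 41.413/1160 = 0.02984 + 0.03570 = 0.06554
n_f = 1/0.06554 = 15.26

15.3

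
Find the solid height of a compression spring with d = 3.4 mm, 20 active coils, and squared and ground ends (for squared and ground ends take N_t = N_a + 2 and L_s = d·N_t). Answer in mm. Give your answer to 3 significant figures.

squared and ground ends: N_t = N_a + 2 = 20 + 2 = 22
L_s = d·N_t = 3.4 × 22 = 74.8 mm

74.8 mm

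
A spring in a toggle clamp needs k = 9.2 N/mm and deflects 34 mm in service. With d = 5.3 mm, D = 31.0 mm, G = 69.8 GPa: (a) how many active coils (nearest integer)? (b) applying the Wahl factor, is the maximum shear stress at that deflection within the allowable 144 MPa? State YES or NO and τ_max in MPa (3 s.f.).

(a) 25 coils; (b) NO, τ_max = 210 MPa

N_a = Gd⁴/(8D³k) = (69.8×10³)(5.3⁴)/(8·31.0³·9.2) = 25.12 → N_a = 25
Actual rate k = Gd⁴/(8D³·25) = 9.2437 N/mm
Working load F = kδ = 9.2437·34 = 314.28 N
C = 31.0/5.3 = 5.8491; K_W = (4C−1)/(4C−4)+0.615/C = 1.2598
τ_max = K_W·8FD/(πd³) = 1.2598·166.65 = 209.94 MPa
τ_max > 144 MPa → exceeds allowable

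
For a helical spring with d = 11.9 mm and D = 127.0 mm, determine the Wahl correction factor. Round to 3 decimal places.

C = D/d = 127.0/11.9 = 10.6723
K_W = (4C−1)/(4C−4) + 0.615/C = 41.689/38.689 + 0.0576 = 1.1352

1.135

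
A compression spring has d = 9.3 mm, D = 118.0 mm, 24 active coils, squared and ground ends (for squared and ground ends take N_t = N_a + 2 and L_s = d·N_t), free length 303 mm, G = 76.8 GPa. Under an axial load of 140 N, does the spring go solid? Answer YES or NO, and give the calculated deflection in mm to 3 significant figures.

YES, δ = 76.9 mm

k = Gd⁴/(8D³N_a) = (76.8×10³)(9.3⁴)/(8·118.0³·24) = 1.8212 N/mm
N_t = 26; L_s = 9.3·26 = 241.8 mm; δ_solid = L₀ − L_s = 303 − 241.8 = 61.2 mm
δ = F/k = 140/1.8212 = 76.874 mm
δ ≥ δ_solid → spring goes solid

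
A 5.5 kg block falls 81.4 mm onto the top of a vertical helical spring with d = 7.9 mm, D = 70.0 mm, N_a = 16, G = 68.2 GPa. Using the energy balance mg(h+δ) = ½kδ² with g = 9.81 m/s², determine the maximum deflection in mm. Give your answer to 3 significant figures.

k = Gd⁴/(8D³N_a) = (68.2×10³)(7.9⁴)/(8·70.0³·16) = 6.0505 N/mm
W = mg = 5.5 × 9.81 = 53.955 N
½kδ² − Wδ − Wh = 0 → δ = (W + √(W² + 2kWh))/k
δ = (53.955 + √(2911.1 + 53146.5))/6.0505 = (53.955 + 236.76)/6.0505 = 48.049 mm

48.0 mm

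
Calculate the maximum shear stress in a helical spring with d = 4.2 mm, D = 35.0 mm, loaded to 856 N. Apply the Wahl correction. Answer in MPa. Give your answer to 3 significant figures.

Spring index C = D/d = 35.0/4.2 = 8.3333
K_W = (4C−1)/(4C−4) + 0.615/C = 32.333/29.333 + 0.0738 = 1.1761
τ₀ = 8FD/(πd³) = 8·856·35.0/(π·4.2³) = 239680/232.75 = 1029.8 MPa
τ_max = K·τ₀ = 1.1761 × 1029.8 = 1211.1 MPa

1210 MPa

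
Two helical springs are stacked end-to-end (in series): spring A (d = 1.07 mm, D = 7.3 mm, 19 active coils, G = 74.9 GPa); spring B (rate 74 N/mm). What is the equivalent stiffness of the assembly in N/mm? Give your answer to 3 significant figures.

1.62 N/mm

k_A = Gd⁴/(8D³N_a) = (74.9×10³)(1.07⁴)/(8·7.3³·19) = 1.6604 N/mm
Series: 1/k_eq = 1/1.6604 + 1/74 = 0.61579; k_eq = 1.6239 N/mm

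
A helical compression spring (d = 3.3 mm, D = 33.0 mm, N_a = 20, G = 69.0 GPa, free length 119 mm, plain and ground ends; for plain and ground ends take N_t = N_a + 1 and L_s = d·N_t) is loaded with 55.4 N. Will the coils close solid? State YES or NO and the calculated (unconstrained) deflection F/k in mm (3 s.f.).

k = Gd⁴/(8D³N_a) = (69.0×10³)(3.3⁴)/(8·33.0³·20) = 1.4231 N/mm
N_t = 21; L_s = 3.3·21 = 69.3 mm; δ_solid = L₀ − L_s = 119 − 69.3 = 49.7 mm
δ = F/k = 55.4/1.4231 = 38.928 mm
δ < δ_solid → spring does not go solid

NO, δ = 38.9 mm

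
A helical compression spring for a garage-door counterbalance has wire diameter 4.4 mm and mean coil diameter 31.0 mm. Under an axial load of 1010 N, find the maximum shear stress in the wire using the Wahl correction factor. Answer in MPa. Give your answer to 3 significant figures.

1130 MPa

Spring index C = D/d = 31.0/4.4 = 7.0455
K_W = (4C−1)/(4C−4) + 0.615/C = 27.182/24.182 + 0.0873 = 1.2114
τ₀ = 8FD/(πd³) = 8·1010·31.0/(π·4.4³) = 250480/267.61 = 935.98 MPa
τ_max = K·τ₀ = 1.2114 × 935.98 = 1133.8 MPa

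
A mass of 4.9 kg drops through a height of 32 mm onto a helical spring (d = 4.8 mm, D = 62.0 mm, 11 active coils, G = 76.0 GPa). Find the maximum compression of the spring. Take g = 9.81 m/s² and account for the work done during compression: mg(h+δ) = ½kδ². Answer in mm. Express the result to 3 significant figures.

72.1 mm

k = Gd⁴/(8D³N_a) = (76.0×10³)(4.8⁴)/(8·62.0³·11) = 1.9236 N/mm
W = mg = 4.9 × 9.81 = 48.069 N
½kδ² − Wδ − Wh = 0 → δ = (W + √(W² + 2kWh))/k
δ = (48.069 + √(2310.6 + 5917.88))/1.9236 = (48.069 + 90.711)/1.9236 = 72.145 mm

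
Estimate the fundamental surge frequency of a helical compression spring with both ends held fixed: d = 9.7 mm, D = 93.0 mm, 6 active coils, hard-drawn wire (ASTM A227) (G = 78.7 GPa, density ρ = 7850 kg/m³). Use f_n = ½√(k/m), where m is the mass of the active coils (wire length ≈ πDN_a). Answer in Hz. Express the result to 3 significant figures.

66.6 Hz

k = Gd⁴/(8D³N_a) = (78.7×10³)(9.7⁴)/(8·93.0³·6) = 18.046 N/mm = 18046 N/m
Wire length L = πDN_a = π·93.0·6 = 1753 mm
m = ρ·(πd²/4)·L = 7850 × 73.898×10⁻⁶ m² × 1.753 m = 1.0169 kg
f_n = ½√(k/m) = 0.5·√(18046/1.0169) = 0.5·√(17745) = 66.606 Hz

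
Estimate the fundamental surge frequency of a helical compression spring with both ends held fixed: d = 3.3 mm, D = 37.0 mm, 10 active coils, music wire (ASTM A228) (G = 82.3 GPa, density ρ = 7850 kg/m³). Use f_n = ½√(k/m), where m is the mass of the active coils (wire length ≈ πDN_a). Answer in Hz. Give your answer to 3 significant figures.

87.8 Hz

k = Gd⁴/(8D³N_a) = (82.3×10³)(3.3⁴)/(8·37.0³·10) = 2.4086 N/mm = 2408.6 N/m
Wire length L = πDN_a = π·37.0·10 = 1162.4 mm
m = ρ·(πd²/4)·L = 7850 × 8.553×10⁻⁶ m² × 1.1624 m = 0.078044 kg
f_n = ½√(k/m) = 0.5·√(2408.6/0.078044) = 0.5·√(30862) = 87.838 Hz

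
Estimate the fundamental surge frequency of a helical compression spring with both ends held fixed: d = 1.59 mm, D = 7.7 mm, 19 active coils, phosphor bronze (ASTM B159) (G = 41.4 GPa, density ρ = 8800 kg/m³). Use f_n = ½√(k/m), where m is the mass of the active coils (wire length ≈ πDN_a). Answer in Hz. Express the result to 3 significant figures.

345 Hz

k = Gd⁴/(8D³N_a) = (41.4×10³)(1.59⁴)/(8·7.7³·19) = 3.8131 N/mm = 3813.1 N/m
Wire length L = πDN_a = π·7.7·19 = 459.62 mm
m = ρ·(πd²/4)·L = 8800 × 1.9856×10⁻⁶ m² × 0.45962 m = 0.0080308 kg
f_n = ½√(k/m) = 0.5·√(3813.1/0.0080308) = 0.5·√(4.748e+05) = 344.53 Hz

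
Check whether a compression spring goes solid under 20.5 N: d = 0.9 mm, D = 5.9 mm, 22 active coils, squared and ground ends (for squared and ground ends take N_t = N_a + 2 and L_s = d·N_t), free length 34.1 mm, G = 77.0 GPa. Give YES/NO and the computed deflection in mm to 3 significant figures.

YES, δ = 14.7 mm

k = Gd⁴/(8D³N_a) = (77.0×10³)(0.9⁴)/(8·5.9³·22) = 1.3976 N/mm
N_t = 24; L_s = 0.9·24 = 21.6 mm; δ_solid = L₀ − L_s = 34.1 − 21.6 = 12.5 mm
δ = F/k = 20.5/1.3976 = 14.668 mm
δ ≥ δ_solid → spring goes solid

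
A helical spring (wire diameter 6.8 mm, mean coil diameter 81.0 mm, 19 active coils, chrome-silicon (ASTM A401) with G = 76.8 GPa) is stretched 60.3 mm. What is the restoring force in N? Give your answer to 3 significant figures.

123 N

k = Gd⁴/(8D³N_a) = (76.8×10³)(6.8⁴)/(8·81.0³·19) = 2.0328 N/mm
F = k·δ = 2.0328 × 60.3 = 122.58 N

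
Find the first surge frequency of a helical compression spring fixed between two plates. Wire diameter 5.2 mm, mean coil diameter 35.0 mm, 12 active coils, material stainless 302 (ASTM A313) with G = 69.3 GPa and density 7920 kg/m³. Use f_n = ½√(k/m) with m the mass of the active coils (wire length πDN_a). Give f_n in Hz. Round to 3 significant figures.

118 Hz

k = Gd⁴/(8D³N_a) = (69.3×10³)(5.2⁴)/(8·35.0³·12) = 12.31 N/mm = 12310 N/m
Wire length L = πDN_a = π·35.0·12 = 1319.5 mm
m = ρ·(πd²/4)·L = 7920 × 21.237×10⁻⁶ m² × 1.3195 m = 0.22193 kg
f_n = ½√(k/m) = 0.5·√(12310/0.22193) = 0.5·√(55469) = 117.76 Hz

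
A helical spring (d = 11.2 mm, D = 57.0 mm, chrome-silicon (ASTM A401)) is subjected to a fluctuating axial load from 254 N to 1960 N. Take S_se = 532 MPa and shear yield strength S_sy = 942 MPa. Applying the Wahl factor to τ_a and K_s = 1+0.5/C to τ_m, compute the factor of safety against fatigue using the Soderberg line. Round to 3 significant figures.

2.86

C = D/d = 57.0/11.2 = 5.0893; K_W = (4C−1)/(4C−4)+0.615/C = 1.3042; K_s = 1+0.5/C = 1.0982
F_a = (F_max−F_min)/2 = 853 N; F_m = (F_max+F_min)/2 = 1107 N
τ_a = K_W·8F_aD/(πd³) = 1.3042 × 88.127 = 114.94 MPa
τ_m = K_s·8F_mD/(πd³) = 1.0982 × 114.37 = 125.61 MPa
Soderberg: 1/n_f = τ_a/S_se + τ_m/S_sy = 114.94/532 + 125.61/942 = 0.21605 + 0.13334 = 0.34939
n_f = 1/0.34939 = 2.862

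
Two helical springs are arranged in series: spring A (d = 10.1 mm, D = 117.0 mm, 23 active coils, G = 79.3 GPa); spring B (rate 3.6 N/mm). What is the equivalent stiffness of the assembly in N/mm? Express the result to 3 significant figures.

k_A = Gd⁴/(8D³N_a) = (79.3×10³)(10.1⁴)/(8·117.0³·23) = 2.8002 N/mm
Series: 1/k_eq = 1/2.8002 + 1/3.6 = 0.6349; k_eq = 1.5751 N/mm

1.58 N/mm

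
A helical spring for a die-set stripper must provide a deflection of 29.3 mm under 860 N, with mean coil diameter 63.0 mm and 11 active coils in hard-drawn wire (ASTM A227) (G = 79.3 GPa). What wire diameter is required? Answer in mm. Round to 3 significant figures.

Required rate k = F/δ = 860/29.3 = 29.352 N/mm
d = (8D³N_a·k / G)^(1/4) = (8·63.0³·11·29.352 / (79.3×10³))^0.25
  = (8144.5)^0.25 = 9.4998 mm

9.50 mm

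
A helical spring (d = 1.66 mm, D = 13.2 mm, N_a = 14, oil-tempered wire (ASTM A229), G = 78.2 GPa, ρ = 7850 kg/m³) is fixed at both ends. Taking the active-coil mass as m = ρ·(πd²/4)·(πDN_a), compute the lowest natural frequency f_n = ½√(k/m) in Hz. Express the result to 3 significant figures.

k = Gd⁴/(8D³N_a) = (78.2×10³)(1.66⁴)/(8·13.2³·14) = 2.3052 N/mm = 2305.2 N/m
Wire length L = πDN_a = π·13.2·14 = 580.57 mm
m = ρ·(πd²/4)·L = 7850 × 2.1642×10⁻⁶ m² × 0.58057 m = 0.0098634 kg
f_n = ½√(k/m) = 0.5·√(2305.2/0.0098634) = 0.5·√(2.3371e+05) = 241.72 Hz

242 Hz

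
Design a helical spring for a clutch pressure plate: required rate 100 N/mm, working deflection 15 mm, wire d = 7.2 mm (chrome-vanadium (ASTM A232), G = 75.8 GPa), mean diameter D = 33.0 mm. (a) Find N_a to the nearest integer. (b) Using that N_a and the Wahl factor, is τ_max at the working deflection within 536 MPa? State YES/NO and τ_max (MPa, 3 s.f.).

(a) 7 coils; (b) YES, τ_max = 459 MPa

N_a = Gd⁴/(8D³k) = (75.8×10³)(7.2⁴)/(8·33.0³·100) = 7.085 → N_a = 7
Actual rate k = Gd⁴/(8D³·7) = 101.22 N/mm
Working load F = kδ = 101.22·15 = 1518.3 N
C = 33.0/7.2 = 4.5833; K_W = (4C−1)/(4C−4)+0.615/C = 1.3435
τ_max = K_W·8FD/(πd³) = 1.3435·341.84 = 459.25 MPa
τ_max ≤ 536 MPa → acceptable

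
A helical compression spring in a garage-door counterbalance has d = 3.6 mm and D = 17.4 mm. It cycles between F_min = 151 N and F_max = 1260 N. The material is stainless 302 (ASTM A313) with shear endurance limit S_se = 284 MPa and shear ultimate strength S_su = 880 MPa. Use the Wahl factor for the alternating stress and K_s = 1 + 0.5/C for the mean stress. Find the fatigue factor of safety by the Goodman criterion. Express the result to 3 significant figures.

C = D/d = 17.4/3.6 = 4.8333; K_W = (4C−1)/(4C−4)+0.615/C = 1.3229; K_s = 1+0.5/C = 1.1034
F_a = (F_max−F_min)/2 = 554.5 N; F_m = (F_max+F_min)/2 = 705.5 N
τ_a = K_W·8F_aD/(πd³) = 1.3229 × 526.6 = 696.64 MPa
τ_m = K_s·8F_mD/(πd³) = 1.1034 × 670.01 = 739.32 MPa
Goodman: 1/n_f = τ_a/S_se + τ_m/S_su = 696.64/284 + 739.32/880 = 2.45296 + 0.84013 = 3.2931
n_f = 1/3.2931 = 0.3037

0.304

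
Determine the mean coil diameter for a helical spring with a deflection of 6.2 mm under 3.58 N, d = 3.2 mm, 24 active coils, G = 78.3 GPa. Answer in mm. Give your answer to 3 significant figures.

42.0 mm

Required rate k = F/δ = 3.58/6.2 = 0.57742 N/mm
D = (Gd⁴/(8N_a·k))^(1/3) = (78.3×10³·3.2⁴/(8·24·0.57742))^(1/3)
  = (74057.5)^(1/3) = 41.9942 mm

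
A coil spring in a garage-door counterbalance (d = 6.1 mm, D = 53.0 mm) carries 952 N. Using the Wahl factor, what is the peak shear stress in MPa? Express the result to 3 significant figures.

661 MPa

Spring index C = D/d = 53.0/6.1 = 8.6885
K_W = (4C−1)/(4C−4) + 0.615/C = 33.754/30.754 + 0.0708 = 1.1683
τ₀ = 8FD/(πd³) = 8·952·53.0/(π·6.1³) = 403648/713.08 = 566.06 MPa
τ_max = K·τ₀ = 1.1683 × 566.06 = 661.35 MPa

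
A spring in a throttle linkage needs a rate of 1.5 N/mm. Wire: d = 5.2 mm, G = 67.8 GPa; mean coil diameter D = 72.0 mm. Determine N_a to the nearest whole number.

N_a = Gd⁴/(8D³k) = (67.8×10³ × 5.2⁴)/(8 × 72.0³ × 1.5)
    = 4.95728e+07 / 4.47898e+06 = 11.07 → 11 coils

11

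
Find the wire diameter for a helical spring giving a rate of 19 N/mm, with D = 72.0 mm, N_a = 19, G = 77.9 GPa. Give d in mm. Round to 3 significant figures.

d = (8D³N_a·k / G)^(1/4) = (8·72.0³·19·19 / (77.9×10³))^0.25
  = (13837)^0.25 = 10.8459 mm

10.8 mm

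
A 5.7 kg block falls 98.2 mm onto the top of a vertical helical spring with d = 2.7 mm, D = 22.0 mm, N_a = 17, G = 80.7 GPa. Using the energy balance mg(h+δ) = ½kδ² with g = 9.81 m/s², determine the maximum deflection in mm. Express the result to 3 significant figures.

82.6 mm

k = Gd⁴/(8D³N_a) = (80.7×10³)(2.7⁴)/(8·22.0³·17) = 2.9616 N/mm
W = mg = 5.7 × 9.81 = 55.917 N
½kδ² − Wδ − Wh = 0 → δ = (W + √(W² + 2kWh))/k
δ = (55.917 + √(3126.7 + 32524.2))/2.9616 = (55.917 + 188.81)/2.9616 = 82.636 mm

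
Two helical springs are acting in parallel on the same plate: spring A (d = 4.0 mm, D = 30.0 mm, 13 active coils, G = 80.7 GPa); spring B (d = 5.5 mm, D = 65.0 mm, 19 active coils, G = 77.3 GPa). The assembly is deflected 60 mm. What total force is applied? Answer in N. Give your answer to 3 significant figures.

543 N

k_A = Gd⁴/(8D³N_a) = (80.7×10³)(4.0⁴)/(8·30.0³·13) = 7.3573 N/mm
k_B = Gd⁴/(8D³N_a) = (77.3×10³)(5.5⁴)/(8·65.0³·19) = 1.6945 N/mm
Parallel: k_eq = 7.3573 + 1.6945 = 9.0518 N/mm
F = k_eq·δ = 9.0518·60 = 543.11 N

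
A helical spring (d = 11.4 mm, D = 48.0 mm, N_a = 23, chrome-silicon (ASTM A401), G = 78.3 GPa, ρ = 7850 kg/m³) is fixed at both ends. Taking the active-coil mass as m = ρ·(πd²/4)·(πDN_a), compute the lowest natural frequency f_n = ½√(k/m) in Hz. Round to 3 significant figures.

k = Gd⁴/(8D³N_a) = (78.3×10³)(11.4⁴)/(8·48.0³·23) = 64.989 N/mm = 64989 N/m
Wire length L = πDN_a = π·48.0·23 = 3468.3 mm
m = ρ·(πd²/4)·L = 7850 × 102.07×10⁻⁶ m² × 3.4683 m = 2.779 kg
f_n = ½√(k/m) = 0.5·√(64989/2.779) = 0.5·√(23386) = 76.462 Hz

76.5 Hz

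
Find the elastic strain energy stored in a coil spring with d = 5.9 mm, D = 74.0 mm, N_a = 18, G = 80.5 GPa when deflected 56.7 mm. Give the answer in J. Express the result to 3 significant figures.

k = Gd⁴/(8D³N_a) = (80.5×10³)(5.9⁴)/(8·74.0³·18) = 1.6717 N/mm
U = ½kδ² = 0.5 × 1.6717 × 56.7² = 2687.1 N·mm = 2.6871 J

2.69 J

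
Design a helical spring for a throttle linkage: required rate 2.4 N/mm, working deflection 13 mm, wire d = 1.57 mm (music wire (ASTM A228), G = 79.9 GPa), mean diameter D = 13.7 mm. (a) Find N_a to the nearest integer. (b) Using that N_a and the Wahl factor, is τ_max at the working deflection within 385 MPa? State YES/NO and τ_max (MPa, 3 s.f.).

N_a = Gd⁴/(8D³k) = (79.9×10³)(1.57⁴)/(8·13.7³·2.4) = 9.833 → N_a = 10
Actual rate k = Gd⁴/(8D³·10) = 2.3599 N/mm
Working load F = kδ = 2.3599·13 = 30.679 N
C = 13.7/1.57 = 8.7261; K_W = (4C−1)/(4C−4)+0.615/C = 1.1676
τ_max = K_W·8FD/(πd³) = 1.1676·276.57 = 322.91 MPa
τ_max ≤ 385 MPa → acceptable

(a) 10 coils; (b) YES, τ_max = 323 MPa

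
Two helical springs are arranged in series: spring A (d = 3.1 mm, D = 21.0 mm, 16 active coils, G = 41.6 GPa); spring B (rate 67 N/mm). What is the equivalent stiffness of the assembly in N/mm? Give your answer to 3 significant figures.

3.09 N/mm

k_A = Gd⁴/(8D³N_a) = (41.6×10³)(3.1⁴)/(8·21.0³·16) = 3.2409 N/mm
Series: 1/k_eq = 1/3.2409 + 1/67 = 0.32348; k_eq = 3.0914 N/mm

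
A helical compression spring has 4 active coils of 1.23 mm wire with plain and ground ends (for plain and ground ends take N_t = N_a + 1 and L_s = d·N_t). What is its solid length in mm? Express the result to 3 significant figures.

6.15 mm

plain and ground ends: N_t = N_a + 1 = 4 + 1 = 5
L_s = d·N_t = 1.23 × 5 = 6.15 mm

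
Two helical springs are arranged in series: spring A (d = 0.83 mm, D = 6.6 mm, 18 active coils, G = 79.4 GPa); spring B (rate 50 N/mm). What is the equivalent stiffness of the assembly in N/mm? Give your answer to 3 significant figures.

k_A = Gd⁴/(8D³N_a) = (79.4×10³)(0.83⁴)/(8·6.6³·18) = 0.9102 N/mm
Series: 1/k_eq = 1/0.9102 + 1/50 = 1.1187; k_eq = 0.89393 N/mm

0.894 N/mm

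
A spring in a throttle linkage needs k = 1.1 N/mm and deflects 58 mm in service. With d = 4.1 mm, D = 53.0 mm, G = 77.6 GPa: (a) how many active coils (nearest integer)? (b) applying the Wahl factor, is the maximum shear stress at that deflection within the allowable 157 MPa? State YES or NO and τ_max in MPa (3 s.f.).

(a) 17 coils; (b) YES, τ_max = 137 MPa

N_a = Gd⁴/(8D³k) = (77.6×10³)(4.1⁴)/(8·53.0³·1.1) = 16.74 → N_a = 17
Actual rate k = Gd⁴/(8D³·17) = 1.083 N/mm
Working load F = kδ = 1.083·58 = 62.814 N
C = 53.0/4.1 = 12.9268; K_W = (4C−1)/(4C−4)+0.615/C = 1.1105
τ_max = K_W·8FD/(πd³) = 1.1105·123.01 = 136.59 MPa
τ_max ≤ 157 MPa → acceptable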